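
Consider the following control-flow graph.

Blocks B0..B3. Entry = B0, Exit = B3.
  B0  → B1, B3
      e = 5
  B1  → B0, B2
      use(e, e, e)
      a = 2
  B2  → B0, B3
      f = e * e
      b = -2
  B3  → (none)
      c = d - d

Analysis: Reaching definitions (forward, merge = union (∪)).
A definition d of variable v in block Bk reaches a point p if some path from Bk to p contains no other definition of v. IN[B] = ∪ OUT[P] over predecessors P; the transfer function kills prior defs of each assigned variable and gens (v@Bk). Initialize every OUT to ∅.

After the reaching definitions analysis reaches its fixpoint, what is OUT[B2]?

Answer: {a@B1, b@B2, e@B0, f@B2}

Derivation:
Per-block solution:
  B0:   IN={a@B1, b@B2, e@B0, f@B2}   OUT={a@B1, b@B2, e@B0, f@B2}
  B1:   IN={a@B1, b@B2, e@B0, f@B2}   OUT={a@B1, b@B2, e@B0, f@B2}
  B2:   IN={a@B1, b@B2, e@B0, f@B2}   OUT={a@B1, b@B2, e@B0, f@B2}
  B3:   IN={a@B1, b@B2, e@B0, f@B2}   OUT={a@B1, b@B2, c@B3, e@B0, f@B2}

Merge at B2: IN[B2] = OUT[B1] = {a@B1, b@B2, e@B0, f@B2}
Applying B2's transfer function to that IN value gives OUT[B2] (row B2 above).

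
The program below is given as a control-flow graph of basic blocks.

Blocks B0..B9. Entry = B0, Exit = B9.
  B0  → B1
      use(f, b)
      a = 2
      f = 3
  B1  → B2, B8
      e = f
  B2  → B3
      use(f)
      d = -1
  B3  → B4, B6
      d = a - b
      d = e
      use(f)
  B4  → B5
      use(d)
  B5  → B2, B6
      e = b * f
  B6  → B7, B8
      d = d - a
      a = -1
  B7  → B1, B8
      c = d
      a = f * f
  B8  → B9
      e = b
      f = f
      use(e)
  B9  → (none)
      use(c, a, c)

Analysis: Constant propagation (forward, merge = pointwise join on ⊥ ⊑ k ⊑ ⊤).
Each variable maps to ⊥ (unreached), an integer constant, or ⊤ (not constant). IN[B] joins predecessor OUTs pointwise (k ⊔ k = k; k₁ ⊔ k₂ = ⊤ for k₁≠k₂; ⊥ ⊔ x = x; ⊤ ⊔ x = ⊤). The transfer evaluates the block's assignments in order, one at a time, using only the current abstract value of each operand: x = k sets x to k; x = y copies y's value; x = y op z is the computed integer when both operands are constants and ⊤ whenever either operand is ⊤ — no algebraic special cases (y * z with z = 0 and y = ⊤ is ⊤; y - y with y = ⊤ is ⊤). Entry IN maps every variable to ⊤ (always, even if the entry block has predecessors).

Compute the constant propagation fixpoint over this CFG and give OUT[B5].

Answer: {a: ⊤, b: ⊤, c: ⊤, d: ⊤, e: ⊤, f: 3}

Derivation:
Fixpoint table:
  B0: | IN=(all ⊤) | OUT={a:2, f:3; rest ⊤}
  B1: | IN={f:3; rest ⊤} | OUT={e:3, f:3; rest ⊤}
  B2: | IN={f:3; rest ⊤} | OUT={d:-1, f:3; rest ⊤}
  B3: | IN={d:-1, f:3; rest ⊤} | OUT={f:3; rest ⊤}
  B4: | IN={f:3; rest ⊤} | OUT={f:3; rest ⊤}
  B5: | IN={f:3; rest ⊤} | OUT={f:3; rest ⊤}
  B6: | IN={f:3; rest ⊤} | OUT={a:-1, f:3; rest ⊤}
  B7: | IN={a:-1, f:3; rest ⊤} | OUT={a:9, f:3; rest ⊤}
  B8: | IN={f:3; rest ⊤} | OUT={f:3; rest ⊤}
  B9: | IN={f:3; rest ⊤} | OUT={f:3; rest ⊤}

Merge at B5: IN[B5] = OUT[B4] = {a: ⊤, b: ⊤, c: ⊤, d: ⊤, e: ⊤, f: 3}
Applying B5's transfer function to that IN value gives OUT[B5] (row B5 above).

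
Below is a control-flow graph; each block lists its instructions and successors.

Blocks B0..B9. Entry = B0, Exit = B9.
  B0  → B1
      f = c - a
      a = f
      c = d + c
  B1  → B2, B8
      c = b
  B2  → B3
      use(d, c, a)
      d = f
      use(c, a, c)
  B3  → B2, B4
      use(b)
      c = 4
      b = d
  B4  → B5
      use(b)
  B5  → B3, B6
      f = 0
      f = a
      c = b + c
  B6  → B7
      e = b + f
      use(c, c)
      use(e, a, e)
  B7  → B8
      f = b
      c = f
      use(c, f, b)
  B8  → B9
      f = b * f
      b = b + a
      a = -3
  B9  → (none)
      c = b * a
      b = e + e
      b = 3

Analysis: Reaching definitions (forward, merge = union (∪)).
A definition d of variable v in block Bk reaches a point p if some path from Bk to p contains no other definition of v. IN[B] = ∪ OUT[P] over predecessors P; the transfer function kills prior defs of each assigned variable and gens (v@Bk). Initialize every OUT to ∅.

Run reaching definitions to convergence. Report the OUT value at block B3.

Answer: {a@B0, b@B3, c@B3, d@B2, f@B0, f@B5}

Trace:
Fixpoint table:
  B0:   IN={}   OUT={a@B0, c@B0, f@B0}
  B1:   IN={a@B0, c@B0, f@B0}   OUT={a@B0, c@B1, f@B0}
  B2:   IN={a@B0, b@B3, c@B1, c@B3, d@B2, f@B0, f@B5}   OUT={a@B0, b@B3, c@B1, c@B3, d@B2, f@B0, f@B5}
  B3:   IN={a@B0, b@B3, c@B1, c@B3, c@B5, d@B2, f@B0, f@B5}   OUT={a@B0, b@B3, c@B3, d@B2, f@B0, f@B5}
  B4:   IN={a@B0, b@B3, c@B3, d@B2, f@B0, f@B5}   OUT={a@B0, b@B3, c@B3, d@B2, f@B0, f@B5}
  B5:   IN={a@B0, b@B3, c@B3, d@B2, f@B0, f@B5}   OUT={a@B0, b@B3, c@B5, d@B2, f@B5}
  B6:   IN={a@B0, b@B3, c@B5, d@B2, f@B5}   OUT={a@B0, b@B3, c@B5, d@B2, e@B6, f@B5}
  B7:   IN={a@B0, b@B3, c@B5, d@B2, e@B6, f@B5}   OUT={a@B0, b@B3, c@B7, d@B2, e@B6, f@B7}
  B8:   IN={a@B0, b@B3, c@B1, c@B7, d@B2, e@B6, f@B0, f@B7}   OUT={a@B8, b@B8, c@B1, c@B7, d@B2, e@B6, f@B8}
  B9:   IN={a@B8, b@B8, c@B1, c@B7, d@B2, e@B6, f@B8}   OUT={a@B8, b@B9, c@B9, d@B2, e@B6, f@B8}

Merge at B3: IN[B3] = OUT[B2] ⊔ OUT[B5] = {a@B0, b@B3, c@B1, c@B3, c@B5, d@B2, f@B0, f@B5}
Applying B3's transfer function to that IN value gives OUT[B3] (row B3 above).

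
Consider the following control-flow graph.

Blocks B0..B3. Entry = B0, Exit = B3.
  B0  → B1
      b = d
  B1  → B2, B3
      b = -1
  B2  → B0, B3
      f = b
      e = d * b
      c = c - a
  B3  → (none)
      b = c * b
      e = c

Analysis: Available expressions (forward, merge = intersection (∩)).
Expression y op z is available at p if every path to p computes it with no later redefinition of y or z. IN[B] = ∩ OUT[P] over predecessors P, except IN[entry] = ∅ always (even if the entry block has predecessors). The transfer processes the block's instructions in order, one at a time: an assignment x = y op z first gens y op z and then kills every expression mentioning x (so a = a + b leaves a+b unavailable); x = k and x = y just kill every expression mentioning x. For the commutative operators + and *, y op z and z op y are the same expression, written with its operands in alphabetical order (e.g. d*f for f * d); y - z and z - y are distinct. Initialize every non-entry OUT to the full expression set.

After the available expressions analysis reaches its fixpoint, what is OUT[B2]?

Answer: {b*d}

Derivation:
Per-block solution:
  B0: | IN={} | OUT={}
  B1: | IN={} | OUT={}
  B2: | IN={} | OUT={b*d}
  B3: | IN={} | OUT={}

Merge at B2: IN[B2] = OUT[B1] = {}
Applying B2's transfer function to that IN value gives OUT[B2] (row B2 above).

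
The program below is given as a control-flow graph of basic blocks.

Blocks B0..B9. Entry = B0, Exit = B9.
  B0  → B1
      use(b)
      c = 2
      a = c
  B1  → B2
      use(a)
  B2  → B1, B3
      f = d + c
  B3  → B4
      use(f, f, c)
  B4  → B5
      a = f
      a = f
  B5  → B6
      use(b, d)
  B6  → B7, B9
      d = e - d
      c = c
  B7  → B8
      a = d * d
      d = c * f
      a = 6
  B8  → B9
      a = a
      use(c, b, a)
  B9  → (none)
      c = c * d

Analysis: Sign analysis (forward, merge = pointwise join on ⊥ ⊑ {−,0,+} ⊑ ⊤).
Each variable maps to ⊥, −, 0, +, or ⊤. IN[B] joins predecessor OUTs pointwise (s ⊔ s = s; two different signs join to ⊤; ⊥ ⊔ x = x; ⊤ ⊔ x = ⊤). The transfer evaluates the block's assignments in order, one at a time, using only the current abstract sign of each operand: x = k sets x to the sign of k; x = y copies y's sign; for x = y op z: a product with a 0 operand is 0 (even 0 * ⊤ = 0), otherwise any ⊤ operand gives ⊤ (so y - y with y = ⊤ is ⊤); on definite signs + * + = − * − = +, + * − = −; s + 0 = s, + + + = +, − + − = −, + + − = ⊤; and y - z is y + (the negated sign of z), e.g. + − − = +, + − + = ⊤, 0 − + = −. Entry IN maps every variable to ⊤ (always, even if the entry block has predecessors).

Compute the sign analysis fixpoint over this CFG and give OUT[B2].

Converged values:
  B0:  IN=(all ⊤)  OUT={a:+, c:+; rest ⊤}
  B1:  IN={a:+, c:+; rest ⊤}  OUT={a:+, c:+; rest ⊤}
  B2:  IN={a:+, c:+; rest ⊤}  OUT={a:+, c:+; rest ⊤}
  B3:  IN={a:+, c:+; rest ⊤}  OUT={a:+, c:+; rest ⊤}
  B4:  IN={a:+, c:+; rest ⊤}  OUT={c:+; rest ⊤}
  B5:  IN={c:+; rest ⊤}  OUT={c:+; rest ⊤}
  B6:  IN={c:+; rest ⊤}  OUT={c:+; rest ⊤}
  B7:  IN={c:+; rest ⊤}  OUT={a:+, c:+; rest ⊤}
  B8:  IN={a:+, c:+; rest ⊤}  OUT={a:+, c:+; rest ⊤}
  B9:  IN={c:+; rest ⊤}  OUT=(all ⊤)

Merge at B2: IN[B2] = OUT[B1] = {a: +, b: ⊤, c: +, d: ⊤, e: ⊤, f: ⊤}
Applying B2's transfer function to that IN value gives OUT[B2] (row B2 above).

Answer: {a: +, b: ⊤, c: +, d: ⊤, e: ⊤, f: ⊤}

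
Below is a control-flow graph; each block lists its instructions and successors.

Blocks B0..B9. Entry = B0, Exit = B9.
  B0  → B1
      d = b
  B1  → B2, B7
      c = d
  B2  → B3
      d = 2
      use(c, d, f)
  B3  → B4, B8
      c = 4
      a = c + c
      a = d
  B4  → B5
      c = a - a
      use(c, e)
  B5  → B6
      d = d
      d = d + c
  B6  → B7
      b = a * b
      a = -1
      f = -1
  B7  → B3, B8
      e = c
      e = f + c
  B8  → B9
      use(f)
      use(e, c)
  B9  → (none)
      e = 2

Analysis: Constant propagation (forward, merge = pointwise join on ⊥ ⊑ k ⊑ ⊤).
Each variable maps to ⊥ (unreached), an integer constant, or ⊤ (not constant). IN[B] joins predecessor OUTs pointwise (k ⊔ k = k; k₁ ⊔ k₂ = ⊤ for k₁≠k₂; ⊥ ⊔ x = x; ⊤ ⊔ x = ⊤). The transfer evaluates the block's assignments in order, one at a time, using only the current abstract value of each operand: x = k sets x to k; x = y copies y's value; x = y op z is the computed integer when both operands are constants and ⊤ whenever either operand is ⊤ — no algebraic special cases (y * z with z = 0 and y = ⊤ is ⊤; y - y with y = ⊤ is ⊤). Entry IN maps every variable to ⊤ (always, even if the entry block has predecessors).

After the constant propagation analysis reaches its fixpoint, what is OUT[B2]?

Answer: {a: ⊤, b: ⊤, c: ⊤, d: 2, e: ⊤, f: ⊤}

Trace:
Per-block solution:
  B0:  IN=(all ⊤)  OUT=(all ⊤)
  B1:  IN=(all ⊤)  OUT=(all ⊤)
  B2:  IN=(all ⊤)  OUT={d:2; rest ⊤}
  B3:  IN=(all ⊤)  OUT={c:4; rest ⊤}
  B4:  IN={c:4; rest ⊤}  OUT=(all ⊤)
  B5:  IN=(all ⊤)  OUT=(all ⊤)
  B6:  IN=(all ⊤)  OUT={a:-1, f:-1; rest ⊤}
  B7:  IN=(all ⊤)  OUT=(all ⊤)
  B8:  IN=(all ⊤)  OUT=(all ⊤)
  B9:  IN=(all ⊤)  OUT={e:2; rest ⊤}

Merge at B2: IN[B2] = OUT[B1] = {a: ⊤, b: ⊤, c: ⊤, d: ⊤, e: ⊤, f: ⊤}
Applying B2's transfer function to that IN value gives OUT[B2] (row B2 above).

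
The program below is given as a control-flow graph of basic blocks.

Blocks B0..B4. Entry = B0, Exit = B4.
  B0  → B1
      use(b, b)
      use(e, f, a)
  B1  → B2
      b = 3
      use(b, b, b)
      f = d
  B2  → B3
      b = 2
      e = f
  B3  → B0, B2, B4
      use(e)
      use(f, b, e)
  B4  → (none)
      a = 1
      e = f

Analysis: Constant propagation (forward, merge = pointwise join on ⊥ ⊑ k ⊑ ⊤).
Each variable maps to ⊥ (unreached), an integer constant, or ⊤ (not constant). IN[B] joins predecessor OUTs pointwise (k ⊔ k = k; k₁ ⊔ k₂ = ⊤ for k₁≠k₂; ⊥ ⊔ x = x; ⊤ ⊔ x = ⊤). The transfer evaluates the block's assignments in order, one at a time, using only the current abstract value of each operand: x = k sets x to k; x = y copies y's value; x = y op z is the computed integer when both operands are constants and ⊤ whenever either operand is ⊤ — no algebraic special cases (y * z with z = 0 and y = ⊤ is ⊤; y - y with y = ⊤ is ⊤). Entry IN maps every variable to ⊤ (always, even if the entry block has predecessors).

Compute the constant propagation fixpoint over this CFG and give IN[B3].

Answer: {a: ⊤, b: 2, c: ⊤, d: ⊤, e: ⊤, f: ⊤}

Working:
Per-block solution:
  B0:  IN=(all ⊤)  OUT=(all ⊤)
  B1:  IN=(all ⊤)  OUT={b:3; rest ⊤}
  B2:  IN=(all ⊤)  OUT={b:2; rest ⊤}
  B3:  IN={b:2; rest ⊤}  OUT={b:2; rest ⊤}
  B4:  IN={b:2; rest ⊤}  OUT={a:1, b:2; rest ⊤}

Merge at B3: IN[B3] = OUT[B2] = {a: ⊤, b: 2, c: ⊤, d: ⊤, e: ⊤, f: ⊤}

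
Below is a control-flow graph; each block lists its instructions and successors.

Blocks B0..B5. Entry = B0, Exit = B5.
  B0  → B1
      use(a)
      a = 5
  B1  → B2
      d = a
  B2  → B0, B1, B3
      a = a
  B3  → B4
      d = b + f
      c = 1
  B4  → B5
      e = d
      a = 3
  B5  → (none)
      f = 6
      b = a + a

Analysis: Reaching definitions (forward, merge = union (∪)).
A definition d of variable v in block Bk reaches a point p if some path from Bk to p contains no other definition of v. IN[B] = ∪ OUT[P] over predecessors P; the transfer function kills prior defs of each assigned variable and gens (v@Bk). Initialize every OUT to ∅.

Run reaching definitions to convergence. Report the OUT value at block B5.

Converged values:
  B0: | IN={a@B2, d@B1} | OUT={a@B0, d@B1}
  B1: | IN={a@B0, a@B2, d@B1} | OUT={a@B0, a@B2, d@B1}
  B2: | IN={a@B0, a@B2, d@B1} | OUT={a@B2, d@B1}
  B3: | IN={a@B2, d@B1} | OUT={a@B2, c@B3, d@B3}
  B4: | IN={a@B2, c@B3, d@B3} | OUT={a@B4, c@B3, d@B3, e@B4}
  B5: | IN={a@B4, c@B3, d@B3, e@B4} | OUT={a@B4, b@B5, c@B3, d@B3, e@B4, f@B5}

Merge at B5: IN[B5] = OUT[B4] = {a@B4, c@B3, d@B3, e@B4}
Applying B5's transfer function to that IN value gives OUT[B5] (row B5 above).

Answer: {a@B4, b@B5, c@B3, d@B3, e@B4, f@B5}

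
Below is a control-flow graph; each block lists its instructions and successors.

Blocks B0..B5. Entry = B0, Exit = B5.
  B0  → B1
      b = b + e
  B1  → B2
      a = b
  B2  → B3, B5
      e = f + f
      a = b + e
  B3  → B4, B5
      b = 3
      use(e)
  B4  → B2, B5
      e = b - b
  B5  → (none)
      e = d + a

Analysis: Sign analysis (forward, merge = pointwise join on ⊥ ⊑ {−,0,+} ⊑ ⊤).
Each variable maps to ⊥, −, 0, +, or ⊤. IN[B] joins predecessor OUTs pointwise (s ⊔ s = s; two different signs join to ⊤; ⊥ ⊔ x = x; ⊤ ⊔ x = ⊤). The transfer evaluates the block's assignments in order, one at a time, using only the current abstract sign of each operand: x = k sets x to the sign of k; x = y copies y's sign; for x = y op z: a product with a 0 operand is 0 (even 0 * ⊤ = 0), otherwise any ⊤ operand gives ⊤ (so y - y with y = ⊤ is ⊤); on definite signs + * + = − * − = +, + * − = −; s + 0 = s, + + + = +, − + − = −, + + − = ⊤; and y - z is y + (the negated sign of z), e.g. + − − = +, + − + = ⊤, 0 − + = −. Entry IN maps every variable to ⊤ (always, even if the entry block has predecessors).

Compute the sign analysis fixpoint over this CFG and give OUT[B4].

Answer: {a: ⊤, b: +, c: ⊤, d: ⊤, e: ⊤, f: ⊤}

Working:
Fixpoint table:
  B0:  IN=(all ⊤)  OUT=(all ⊤)
  B1:  IN=(all ⊤)  OUT=(all ⊤)
  B2:  IN=(all ⊤)  OUT=(all ⊤)
  B3:  IN=(all ⊤)  OUT={b:+; rest ⊤}
  B4:  IN={b:+; rest ⊤}  OUT={b:+; rest ⊤}
  B5:  IN=(all ⊤)  OUT=(all ⊤)

Merge at B4: IN[B4] = OUT[B3] = {a: ⊤, b: +, c: ⊤, d: ⊤, e: ⊤, f: ⊤}
Applying B4's transfer function to that IN value gives OUT[B4] (row B4 above).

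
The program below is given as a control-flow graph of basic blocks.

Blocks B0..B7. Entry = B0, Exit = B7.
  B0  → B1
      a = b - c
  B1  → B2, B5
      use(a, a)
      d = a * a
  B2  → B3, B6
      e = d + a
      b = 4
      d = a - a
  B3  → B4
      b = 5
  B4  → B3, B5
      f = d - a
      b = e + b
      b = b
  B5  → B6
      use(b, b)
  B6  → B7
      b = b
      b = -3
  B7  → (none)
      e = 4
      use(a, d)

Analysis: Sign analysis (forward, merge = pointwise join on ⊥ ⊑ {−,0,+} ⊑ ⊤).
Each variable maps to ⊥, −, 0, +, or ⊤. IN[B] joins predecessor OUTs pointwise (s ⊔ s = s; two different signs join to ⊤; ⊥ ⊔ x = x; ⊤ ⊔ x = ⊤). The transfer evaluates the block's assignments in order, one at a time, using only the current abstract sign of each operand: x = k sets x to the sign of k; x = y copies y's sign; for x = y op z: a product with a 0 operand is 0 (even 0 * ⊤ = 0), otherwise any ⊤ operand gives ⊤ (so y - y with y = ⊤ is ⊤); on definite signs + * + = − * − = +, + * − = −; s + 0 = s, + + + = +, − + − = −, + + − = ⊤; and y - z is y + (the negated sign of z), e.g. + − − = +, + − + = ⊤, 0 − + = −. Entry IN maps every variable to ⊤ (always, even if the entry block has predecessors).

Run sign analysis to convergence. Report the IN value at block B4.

Answer: {a: ⊤, b: +, c: ⊤, d: ⊤, e: ⊤, f: ⊤}

Working:
Per-block solution:
  B0:  IN=(all ⊤)  OUT=(all ⊤)
  B1:  IN=(all ⊤)  OUT=(all ⊤)
  B2:  IN=(all ⊤)  OUT={b:+; rest ⊤}
  B3:  IN=(all ⊤)  OUT={b:+; rest ⊤}
  B4:  IN={b:+; rest ⊤}  OUT=(all ⊤)
  B5:  IN=(all ⊤)  OUT=(all ⊤)
  B6:  IN=(all ⊤)  OUT={b:-; rest ⊤}
  B7:  IN={b:-; rest ⊤}  OUT={b:-, e:+; rest ⊤}

Merge at B4: IN[B4] = OUT[B3] = {a: ⊤, b: +, c: ⊤, d: ⊤, e: ⊤, f: ⊤}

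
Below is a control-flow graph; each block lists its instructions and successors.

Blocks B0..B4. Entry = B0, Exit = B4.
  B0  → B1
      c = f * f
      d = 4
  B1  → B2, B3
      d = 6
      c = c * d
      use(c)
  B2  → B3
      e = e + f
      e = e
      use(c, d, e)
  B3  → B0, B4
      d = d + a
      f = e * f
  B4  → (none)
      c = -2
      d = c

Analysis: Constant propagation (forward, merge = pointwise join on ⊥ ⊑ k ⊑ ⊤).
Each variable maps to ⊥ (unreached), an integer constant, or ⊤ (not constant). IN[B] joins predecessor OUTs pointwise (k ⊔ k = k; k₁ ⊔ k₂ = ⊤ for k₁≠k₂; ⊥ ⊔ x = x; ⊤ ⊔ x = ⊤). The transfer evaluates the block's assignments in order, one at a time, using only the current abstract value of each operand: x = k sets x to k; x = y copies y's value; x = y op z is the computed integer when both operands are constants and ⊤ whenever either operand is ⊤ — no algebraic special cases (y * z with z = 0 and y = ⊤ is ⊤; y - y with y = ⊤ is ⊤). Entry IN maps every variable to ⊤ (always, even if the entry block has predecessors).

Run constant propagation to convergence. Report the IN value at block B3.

Answer: {a: ⊤, b: ⊤, c: ⊤, d: 6, e: ⊤, f: ⊤}

Trace:
Per-block solution:
  B0:  IN=(all ⊤)  OUT={d:4; rest ⊤}
  B1:  IN={d:4; rest ⊤}  OUT={d:6; rest ⊤}
  B2:  IN={d:6; rest ⊤}  OUT={d:6; rest ⊤}
  B3:  IN={d:6; rest ⊤}  OUT=(all ⊤)
  B4:  IN=(all ⊤)  OUT={c:-2, d:-2; rest ⊤}

Merge at B3: IN[B3] = OUT[B1] ⊔ OUT[B2] = {a: ⊤, b: ⊤, c: ⊤, d: 6, e: ⊤, f: ⊤}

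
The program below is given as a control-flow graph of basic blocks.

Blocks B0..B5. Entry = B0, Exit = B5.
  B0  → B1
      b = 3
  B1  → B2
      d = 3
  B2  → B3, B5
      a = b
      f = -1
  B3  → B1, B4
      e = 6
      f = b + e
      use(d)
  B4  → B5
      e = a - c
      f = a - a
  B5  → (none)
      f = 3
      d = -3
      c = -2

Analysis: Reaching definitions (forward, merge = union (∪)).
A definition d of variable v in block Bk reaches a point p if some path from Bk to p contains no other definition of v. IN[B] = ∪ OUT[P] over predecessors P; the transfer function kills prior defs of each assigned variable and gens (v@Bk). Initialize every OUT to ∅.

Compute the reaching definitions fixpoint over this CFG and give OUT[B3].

Answer: {a@B2, b@B0, d@B1, e@B3, f@B3}

Working:
Converged values:
  B0: | IN={} | OUT={b@B0}
  B1: | IN={a@B2, b@B0, d@B1, e@B3, f@B3} | OUT={a@B2, b@B0, d@B1, e@B3, f@B3}
  B2: | IN={a@B2, b@B0, d@B1, e@B3, f@B3} | OUT={a@B2, b@B0, d@B1, e@B3, f@B2}
  B3: | IN={a@B2, b@B0, d@B1, e@B3, f@B2} | OUT={a@B2, b@B0, d@B1, e@B3, f@B3}
  B4: | IN={a@B2, b@B0, d@B1, e@B3, f@B3} | OUT={a@B2, b@B0, d@B1, e@B4, f@B4}
  B5: | IN={a@B2, b@B0, d@B1, e@B3, e@B4, f@B2, f@B4} | OUT={a@B2, b@B0, c@B5, d@B5, e@B3, e@B4, f@B5}

Merge at B3: IN[B3] = OUT[B2] = {a@B2, b@B0, d@B1, e@B3, f@B2}
Applying B3's transfer function to that IN value gives OUT[B3] (row B3 above).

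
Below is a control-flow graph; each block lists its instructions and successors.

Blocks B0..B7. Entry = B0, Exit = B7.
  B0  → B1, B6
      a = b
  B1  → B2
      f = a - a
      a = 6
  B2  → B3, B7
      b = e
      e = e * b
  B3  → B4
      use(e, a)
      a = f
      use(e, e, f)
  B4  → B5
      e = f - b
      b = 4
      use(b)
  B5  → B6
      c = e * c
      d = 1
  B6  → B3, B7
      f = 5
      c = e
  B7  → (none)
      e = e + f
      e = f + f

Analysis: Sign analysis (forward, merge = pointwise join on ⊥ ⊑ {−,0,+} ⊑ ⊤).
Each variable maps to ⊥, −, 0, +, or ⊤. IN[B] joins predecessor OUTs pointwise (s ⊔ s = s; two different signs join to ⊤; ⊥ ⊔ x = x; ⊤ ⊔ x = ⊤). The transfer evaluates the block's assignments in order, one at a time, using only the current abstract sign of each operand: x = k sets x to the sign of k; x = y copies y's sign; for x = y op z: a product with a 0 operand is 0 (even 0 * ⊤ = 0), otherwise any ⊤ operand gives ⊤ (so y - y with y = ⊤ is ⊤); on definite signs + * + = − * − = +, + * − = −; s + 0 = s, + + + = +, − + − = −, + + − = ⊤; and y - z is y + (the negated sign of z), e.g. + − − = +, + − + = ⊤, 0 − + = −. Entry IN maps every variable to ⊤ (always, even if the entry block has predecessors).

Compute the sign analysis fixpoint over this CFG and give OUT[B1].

Converged values:
  B0: | IN=(all ⊤) | OUT=(all ⊤)
  B1: | IN=(all ⊤) | OUT={a:+; rest ⊤}
  B2: | IN={a:+; rest ⊤} | OUT={a:+; rest ⊤}
  B3: | IN=(all ⊤) | OUT=(all ⊤)
  B4: | IN=(all ⊤) | OUT={b:+; rest ⊤}
  B5: | IN={b:+; rest ⊤} | OUT={b:+, d:+; rest ⊤}
  B6: | IN=(all ⊤) | OUT={f:+; rest ⊤}
  B7: | IN=(all ⊤) | OUT=(all ⊤)

Merge at B1: IN[B1] = OUT[B0] = {a: ⊤, b: ⊤, c: ⊤, d: ⊤, e: ⊤, f: ⊤}
Applying B1's transfer function to that IN value gives OUT[B1] (row B1 above).

Answer: {a: +, b: ⊤, c: ⊤, d: ⊤, e: ⊤, f: ⊤}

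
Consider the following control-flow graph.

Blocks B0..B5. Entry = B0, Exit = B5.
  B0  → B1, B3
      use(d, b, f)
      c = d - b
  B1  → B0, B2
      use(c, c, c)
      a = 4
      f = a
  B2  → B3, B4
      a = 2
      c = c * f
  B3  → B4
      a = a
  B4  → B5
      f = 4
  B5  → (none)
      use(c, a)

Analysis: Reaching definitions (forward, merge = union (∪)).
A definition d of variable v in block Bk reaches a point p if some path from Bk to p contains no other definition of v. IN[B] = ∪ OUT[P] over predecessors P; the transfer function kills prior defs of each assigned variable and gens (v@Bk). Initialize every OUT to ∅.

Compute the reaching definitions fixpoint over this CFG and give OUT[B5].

Answer: {a@B2, a@B3, c@B0, c@B2, f@B4}

Working:
Per-block solution:
  B0: | IN={a@B1, c@B0, f@B1} | OUT={a@B1, c@B0, f@B1}
  B1: | IN={a@B1, c@B0, f@B1} | OUT={a@B1, c@B0, f@B1}
  B2: | IN={a@B1, c@B0, f@B1} | OUT={a@B2, c@B2, f@B1}
  B3: | IN={a@B1, a@B2, c@B0, c@B2, f@B1} | OUT={a@B3, c@B0, c@B2, f@B1}
  B4: | IN={a@B2, a@B3, c@B0, c@B2, f@B1} | OUT={a@B2, a@B3, c@B0, c@B2, f@B4}
  B5: | IN={a@B2, a@B3, c@B0, c@B2, f@B4} | OUT={a@B2, a@B3, c@B0, c@B2, f@B4}

Merge at B5: IN[B5] = OUT[B4] = {a@B2, a@B3, c@B0, c@B2, f@B4}
Applying B5's transfer function to that IN value gives OUT[B5] (row B5 above).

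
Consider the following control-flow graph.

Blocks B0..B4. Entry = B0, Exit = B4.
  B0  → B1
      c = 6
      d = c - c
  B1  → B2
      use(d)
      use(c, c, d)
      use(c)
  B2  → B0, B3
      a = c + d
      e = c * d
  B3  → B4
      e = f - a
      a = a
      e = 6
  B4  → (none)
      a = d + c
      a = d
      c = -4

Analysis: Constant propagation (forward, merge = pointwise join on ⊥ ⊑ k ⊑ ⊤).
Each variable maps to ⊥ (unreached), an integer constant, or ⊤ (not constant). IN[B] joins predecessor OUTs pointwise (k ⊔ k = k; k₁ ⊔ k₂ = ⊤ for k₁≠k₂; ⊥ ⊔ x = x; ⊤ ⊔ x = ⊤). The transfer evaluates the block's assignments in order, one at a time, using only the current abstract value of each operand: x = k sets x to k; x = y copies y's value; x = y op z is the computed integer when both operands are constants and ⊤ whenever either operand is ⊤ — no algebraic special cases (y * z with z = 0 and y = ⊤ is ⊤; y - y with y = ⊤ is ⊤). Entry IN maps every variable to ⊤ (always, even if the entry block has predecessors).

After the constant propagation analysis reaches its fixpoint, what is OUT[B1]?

Fixpoint table:
  B0:   IN=(all ⊤)   OUT={c:6, d:0; rest ⊤}
  B1:   IN={c:6, d:0; rest ⊤}   OUT={c:6, d:0; rest ⊤}
  B2:   IN={c:6, d:0; rest ⊤}   OUT={a:6, c:6, d:0, e:0; rest ⊤}
  B3:   IN={a:6, c:6, d:0, e:0; rest ⊤}   OUT={a:6, c:6, d:0, e:6; rest ⊤}
  B4:   IN={a:6, c:6, d:0, e:6; rest ⊤}   OUT={a:0, c:-4, d:0, e:6; rest ⊤}

Merge at B1: IN[B1] = OUT[B0] = {a: ⊤, b: ⊤, c: 6, d: 0, e: ⊤, f: ⊤}
Applying B1's transfer function to that IN value gives OUT[B1] (row B1 above).

Answer: {a: ⊤, b: ⊤, c: 6, d: 0, e: ⊤, f: ⊤}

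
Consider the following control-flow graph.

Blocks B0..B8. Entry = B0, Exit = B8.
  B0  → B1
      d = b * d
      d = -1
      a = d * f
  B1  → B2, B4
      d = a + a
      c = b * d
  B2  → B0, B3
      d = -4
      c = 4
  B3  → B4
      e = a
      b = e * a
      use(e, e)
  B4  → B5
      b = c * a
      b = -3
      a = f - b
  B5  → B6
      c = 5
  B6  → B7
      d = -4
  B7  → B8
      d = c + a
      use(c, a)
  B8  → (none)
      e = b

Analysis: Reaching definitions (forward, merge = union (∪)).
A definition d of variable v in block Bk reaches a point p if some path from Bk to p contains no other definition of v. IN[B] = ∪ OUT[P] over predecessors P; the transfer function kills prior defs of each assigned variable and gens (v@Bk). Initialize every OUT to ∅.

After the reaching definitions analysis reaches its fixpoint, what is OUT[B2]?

Answer: {a@B0, c@B2, d@B2}

Derivation:
Per-block solution:
  B0: | IN={a@B0, c@B2, d@B2} | OUT={a@B0, c@B2, d@B0}
  B1: | IN={a@B0, c@B2, d@B0} | OUT={a@B0, c@B1, d@B1}
  B2: | IN={a@B0, c@B1, d@B1} | OUT={a@B0, c@B2, d@B2}
  B3: | IN={a@B0, c@B2, d@B2} | OUT={a@B0, b@B3, c@B2, d@B2, e@B3}
  B4: | IN={a@B0, b@B3, c@B1, c@B2, d@B1, d@B2, e@B3} | OUT={a@B4, b@B4, c@B1, c@B2, d@B1, d@B2, e@B3}
  B5: | IN={a@B4, b@B4, c@B1, c@B2, d@B1, d@B2, e@B3} | OUT={a@B4, b@B4, c@B5, d@B1, d@B2, e@B3}
  B6: | IN={a@B4, b@B4, c@B5, d@B1, d@B2, e@B3} | OUT={a@B4, b@B4, c@B5, d@B6, e@B3}
  B7: | IN={a@B4, b@B4, c@B5, d@B6, e@B3} | OUT={a@B4, b@B4, c@B5, d@B7, e@B3}
  B8: | IN={a@B4, b@B4, c@B5, d@B7, e@B3} | OUT={a@B4, b@B4, c@B5, d@B7, e@B8}

Merge at B2: IN[B2] = OUT[B1] = {a@B0, c@B1, d@B1}
Applying B2's transfer function to that IN value gives OUT[B2] (row B2 above).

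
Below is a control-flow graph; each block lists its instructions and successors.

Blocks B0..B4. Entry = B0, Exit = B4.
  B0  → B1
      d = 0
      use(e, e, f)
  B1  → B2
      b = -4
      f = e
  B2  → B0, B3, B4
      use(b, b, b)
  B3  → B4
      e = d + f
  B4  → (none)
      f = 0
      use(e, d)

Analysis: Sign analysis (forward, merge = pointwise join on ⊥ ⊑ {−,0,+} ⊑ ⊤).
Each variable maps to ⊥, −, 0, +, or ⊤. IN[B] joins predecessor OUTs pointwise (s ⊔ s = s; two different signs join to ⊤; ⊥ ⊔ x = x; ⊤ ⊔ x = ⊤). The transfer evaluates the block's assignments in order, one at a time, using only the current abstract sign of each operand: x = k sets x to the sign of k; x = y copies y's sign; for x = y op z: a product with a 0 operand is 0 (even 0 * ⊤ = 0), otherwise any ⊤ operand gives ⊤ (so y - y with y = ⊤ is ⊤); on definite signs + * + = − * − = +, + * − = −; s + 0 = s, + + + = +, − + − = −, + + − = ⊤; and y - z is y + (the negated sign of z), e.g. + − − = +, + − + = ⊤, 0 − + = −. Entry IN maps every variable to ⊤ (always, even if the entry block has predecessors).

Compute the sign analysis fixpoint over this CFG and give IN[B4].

Per-block solution:
  B0: | IN=(all ⊤) | OUT={d:0; rest ⊤}
  B1: | IN={d:0; rest ⊤} | OUT={b:-, d:0; rest ⊤}
  B2: | IN={b:-, d:0; rest ⊤} | OUT={b:-, d:0; rest ⊤}
  B3: | IN={b:-, d:0; rest ⊤} | OUT={b:-, d:0; rest ⊤}
  B4: | IN={b:-, d:0; rest ⊤} | OUT={b:-, d:0, f:0; rest ⊤}

Merge at B4: IN[B4] = OUT[B2] ⊔ OUT[B3] = {a: ⊤, b: -, c: ⊤, d: 0, e: ⊤, f: ⊤}

Answer: {a: ⊤, b: -, c: ⊤, d: 0, e: ⊤, f: ⊤}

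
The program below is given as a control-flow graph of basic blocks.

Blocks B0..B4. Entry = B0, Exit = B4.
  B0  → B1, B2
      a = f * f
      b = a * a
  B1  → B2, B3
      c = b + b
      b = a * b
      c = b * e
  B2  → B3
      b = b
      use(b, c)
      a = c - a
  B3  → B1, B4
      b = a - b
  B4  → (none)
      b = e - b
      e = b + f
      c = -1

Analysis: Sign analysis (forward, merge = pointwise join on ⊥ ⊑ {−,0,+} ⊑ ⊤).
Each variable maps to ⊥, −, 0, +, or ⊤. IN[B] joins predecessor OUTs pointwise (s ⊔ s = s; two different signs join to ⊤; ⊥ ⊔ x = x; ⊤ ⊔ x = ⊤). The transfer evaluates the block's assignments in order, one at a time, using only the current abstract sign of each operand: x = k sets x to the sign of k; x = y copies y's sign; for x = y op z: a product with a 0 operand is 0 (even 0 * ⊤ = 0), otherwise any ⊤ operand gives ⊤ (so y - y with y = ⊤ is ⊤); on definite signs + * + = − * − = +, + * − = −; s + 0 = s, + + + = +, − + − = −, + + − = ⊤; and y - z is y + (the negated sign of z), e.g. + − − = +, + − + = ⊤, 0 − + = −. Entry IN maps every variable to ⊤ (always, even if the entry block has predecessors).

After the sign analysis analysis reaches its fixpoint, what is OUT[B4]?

Answer: {a: ⊤, b: ⊤, c: -, d: ⊤, e: ⊤, f: ⊤}

Derivation:
Per-block solution:
  B0: | IN=(all ⊤) | OUT=(all ⊤)
  B1: | IN=(all ⊤) | OUT=(all ⊤)
  B2: | IN=(all ⊤) | OUT=(all ⊤)
  B3: | IN=(all ⊤) | OUT=(all ⊤)
  B4: | IN=(all ⊤) | OUT={c:-; rest ⊤}

Merge at B4: IN[B4] = OUT[B3] = {a: ⊤, b: ⊤, c: ⊤, d: ⊤, e: ⊤, f: ⊤}
Applying B4's transfer function to that IN value gives OUT[B4] (row B4 above).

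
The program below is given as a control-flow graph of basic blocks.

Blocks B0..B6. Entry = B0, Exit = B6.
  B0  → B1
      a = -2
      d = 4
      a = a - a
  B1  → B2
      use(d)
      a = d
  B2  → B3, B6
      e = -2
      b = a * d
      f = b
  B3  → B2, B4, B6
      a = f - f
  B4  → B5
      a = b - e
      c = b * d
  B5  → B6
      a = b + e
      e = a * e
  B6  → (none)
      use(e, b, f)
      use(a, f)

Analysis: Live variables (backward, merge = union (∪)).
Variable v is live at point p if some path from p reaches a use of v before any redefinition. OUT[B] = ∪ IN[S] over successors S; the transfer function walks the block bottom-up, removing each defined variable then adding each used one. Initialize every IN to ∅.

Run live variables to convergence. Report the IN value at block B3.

Converged values:
  B0:  IN={}  OUT={d}
  B1:  IN={d}  OUT={a, d}
  B2:  IN={a, d}  OUT={a, b, d, e, f}
  B3:  IN={b, d, e, f}  OUT={a, b, d, e, f}
  B4:  IN={b, d, e, f}  OUT={b, e, f}
  B5:  IN={b, e, f}  OUT={a, b, e, f}
  B6:  IN={a, b, e, f}  OUT={}

Merge at B3: OUT[B3] = IN[B2] ⊔ IN[B4] ⊔ IN[B6] = {a, b, d, e, f}
Applying B3's transfer function to that OUT value gives IN[B3] (row B3 above).

Answer: {b, d, e, f}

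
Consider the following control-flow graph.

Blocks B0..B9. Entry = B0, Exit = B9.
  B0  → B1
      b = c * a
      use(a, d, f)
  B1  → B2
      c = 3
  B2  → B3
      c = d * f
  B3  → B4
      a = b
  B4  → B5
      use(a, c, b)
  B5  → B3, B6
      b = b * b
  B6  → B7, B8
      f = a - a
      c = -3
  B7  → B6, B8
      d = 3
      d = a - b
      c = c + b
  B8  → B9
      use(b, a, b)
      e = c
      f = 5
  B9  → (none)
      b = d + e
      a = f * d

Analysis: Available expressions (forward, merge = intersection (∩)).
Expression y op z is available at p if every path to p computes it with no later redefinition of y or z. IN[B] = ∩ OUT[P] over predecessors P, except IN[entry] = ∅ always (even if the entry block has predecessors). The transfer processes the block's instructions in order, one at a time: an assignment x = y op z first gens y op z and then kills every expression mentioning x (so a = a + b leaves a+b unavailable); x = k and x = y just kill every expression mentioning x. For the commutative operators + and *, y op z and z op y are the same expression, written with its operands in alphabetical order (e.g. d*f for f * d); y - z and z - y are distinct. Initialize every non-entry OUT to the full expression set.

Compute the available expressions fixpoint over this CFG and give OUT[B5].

Answer: {d*f}

Trace:
Fixpoint table:
  B0: | IN={} | OUT={a*c}
  B1: | IN={a*c} | OUT={}
  B2: | IN={} | OUT={d*f}
  B3: | IN={d*f} | OUT={d*f}
  B4: | IN={d*f} | OUT={d*f}
  B5: | IN={d*f} | OUT={d*f}
  B6: | IN={} | OUT={a-a}
  B7: | IN={a-a} | OUT={a-a, a-b}
  B8: | IN={a-a} | OUT={a-a}
  B9: | IN={a-a} | OUT={d*f, d+e}

Merge at B5: IN[B5] = OUT[B4] = {d*f}
Applying B5's transfer function to that IN value gives OUT[B5] (row B5 above).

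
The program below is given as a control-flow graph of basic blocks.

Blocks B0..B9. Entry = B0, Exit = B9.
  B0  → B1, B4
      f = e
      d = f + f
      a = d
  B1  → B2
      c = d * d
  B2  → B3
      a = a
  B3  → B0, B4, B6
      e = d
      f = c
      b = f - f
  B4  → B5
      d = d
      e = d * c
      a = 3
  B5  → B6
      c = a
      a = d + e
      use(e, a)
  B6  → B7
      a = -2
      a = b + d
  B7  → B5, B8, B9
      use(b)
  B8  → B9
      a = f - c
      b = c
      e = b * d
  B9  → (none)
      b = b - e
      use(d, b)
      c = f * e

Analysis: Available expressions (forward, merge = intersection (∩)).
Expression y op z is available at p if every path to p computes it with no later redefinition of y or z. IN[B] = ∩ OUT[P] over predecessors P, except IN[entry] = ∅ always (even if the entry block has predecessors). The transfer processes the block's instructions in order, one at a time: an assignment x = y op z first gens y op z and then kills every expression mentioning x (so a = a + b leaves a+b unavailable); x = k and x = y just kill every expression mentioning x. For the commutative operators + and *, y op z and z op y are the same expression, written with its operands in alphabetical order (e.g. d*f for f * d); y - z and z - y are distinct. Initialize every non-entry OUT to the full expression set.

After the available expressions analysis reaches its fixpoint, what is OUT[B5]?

Per-block solution:
  B0:  IN={}  OUT={f+f}
  B1:  IN={f+f}  OUT={d*d, f+f}
  B2:  IN={d*d, f+f}  OUT={d*d, f+f}
  B3:  IN={d*d, f+f}  OUT={d*d, f-f}
  B4:  IN={}  OUT={c*d}
  B5:  IN={}  OUT={d+e}
  B6:  IN={}  OUT={b+d}
  B7:  IN={b+d}  OUT={b+d}
  B8:  IN={b+d}  OUT={b*d, f-c}
  B9:  IN={}  OUT={e*f}

Merge at B5: IN[B5] = OUT[B4] ∩ OUT[B7] = {}
Applying B5's transfer function to that IN value gives OUT[B5] (row B5 above).

Answer: {d+e}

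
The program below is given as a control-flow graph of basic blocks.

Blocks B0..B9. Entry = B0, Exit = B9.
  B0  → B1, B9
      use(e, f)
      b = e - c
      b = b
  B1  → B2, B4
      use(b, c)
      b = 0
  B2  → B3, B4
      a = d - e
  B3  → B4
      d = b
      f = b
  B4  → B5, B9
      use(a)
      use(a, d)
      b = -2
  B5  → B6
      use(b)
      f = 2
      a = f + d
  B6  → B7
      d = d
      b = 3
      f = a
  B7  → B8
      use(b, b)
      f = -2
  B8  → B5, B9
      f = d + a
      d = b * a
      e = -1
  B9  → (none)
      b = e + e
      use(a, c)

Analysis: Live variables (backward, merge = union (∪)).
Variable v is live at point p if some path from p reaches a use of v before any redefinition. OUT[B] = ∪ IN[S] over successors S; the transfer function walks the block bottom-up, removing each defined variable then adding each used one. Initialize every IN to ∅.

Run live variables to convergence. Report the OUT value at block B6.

Answer: {a, b, c, d}

Trace:
Fixpoint table:
  B0:  IN={a, c, d, e, f}  OUT={a, b, c, d, e}
  B1:  IN={a, b, c, d, e}  OUT={a, b, c, d, e}
  B2:  IN={b, c, d, e}  OUT={a, b, c, d, e}
  B3:  IN={a, b, c, e}  OUT={a, c, d, e}
  B4:  IN={a, c, d, e}  OUT={a, b, c, d, e}
  B5:  IN={b, c, d}  OUT={a, c, d}
  B6:  IN={a, c, d}  OUT={a, b, c, d}
  B7:  IN={a, b, c, d}  OUT={a, b, c, d}
  B8:  IN={a, b, c, d}  OUT={a, b, c, d, e}
  B9:  IN={a, c, e}  OUT={}

Merge at B6: OUT[B6] = IN[B7] = {a, b, c, d}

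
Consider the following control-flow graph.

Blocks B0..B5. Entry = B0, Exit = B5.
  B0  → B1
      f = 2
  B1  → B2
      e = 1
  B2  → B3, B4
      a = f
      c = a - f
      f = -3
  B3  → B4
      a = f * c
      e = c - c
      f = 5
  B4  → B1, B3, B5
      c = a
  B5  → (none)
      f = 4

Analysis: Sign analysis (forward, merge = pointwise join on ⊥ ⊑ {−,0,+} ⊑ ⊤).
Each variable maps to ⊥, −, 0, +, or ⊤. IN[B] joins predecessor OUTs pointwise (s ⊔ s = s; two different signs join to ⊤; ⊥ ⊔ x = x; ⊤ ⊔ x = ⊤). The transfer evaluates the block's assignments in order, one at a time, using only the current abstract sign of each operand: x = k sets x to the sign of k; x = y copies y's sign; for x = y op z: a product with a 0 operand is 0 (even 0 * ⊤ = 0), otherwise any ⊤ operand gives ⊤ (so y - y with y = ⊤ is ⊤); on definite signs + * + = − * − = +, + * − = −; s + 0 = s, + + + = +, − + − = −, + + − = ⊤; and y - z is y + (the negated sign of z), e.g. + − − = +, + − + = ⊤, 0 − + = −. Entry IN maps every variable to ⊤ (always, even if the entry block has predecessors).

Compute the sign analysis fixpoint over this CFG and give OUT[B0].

Fixpoint table:
  B0: | IN=(all ⊤) | OUT={f:+; rest ⊤}
  B1: | IN=(all ⊤) | OUT={e:+; rest ⊤}
  B2: | IN={e:+; rest ⊤} | OUT={e:+, f:-; rest ⊤}
  B3: | IN=(all ⊤) | OUT={f:+; rest ⊤}
  B4: | IN=(all ⊤) | OUT=(all ⊤)
  B5: | IN=(all ⊤) | OUT={f:+; rest ⊤}

B0 is the boundary node: IN[B0] = {a: ⊤, b: ⊤, c: ⊤, d: ⊤, e: ⊤, f: ⊤}
Applying B0's transfer function to that IN value gives OUT[B0] (row B0 above).

Answer: {a: ⊤, b: ⊤, c: ⊤, d: ⊤, e: ⊤, f: +}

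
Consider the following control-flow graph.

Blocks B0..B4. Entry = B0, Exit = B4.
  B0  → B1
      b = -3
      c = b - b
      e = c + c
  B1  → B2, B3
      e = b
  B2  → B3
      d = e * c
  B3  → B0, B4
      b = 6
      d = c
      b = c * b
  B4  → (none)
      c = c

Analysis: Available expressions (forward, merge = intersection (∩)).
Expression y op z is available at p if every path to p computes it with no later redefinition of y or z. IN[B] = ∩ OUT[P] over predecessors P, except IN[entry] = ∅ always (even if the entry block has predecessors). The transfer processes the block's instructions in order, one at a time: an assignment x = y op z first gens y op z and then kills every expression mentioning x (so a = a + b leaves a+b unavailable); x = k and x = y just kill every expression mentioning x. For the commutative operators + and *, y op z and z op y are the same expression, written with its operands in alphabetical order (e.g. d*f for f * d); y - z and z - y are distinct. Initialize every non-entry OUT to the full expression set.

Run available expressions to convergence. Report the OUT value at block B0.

Answer: {b-b, c+c}

Working:
Fixpoint table:
  B0:   IN={}   OUT={b-b, c+c}
  B1:   IN={b-b, c+c}   OUT={b-b, c+c}
  B2:   IN={b-b, c+c}   OUT={b-b, c*e, c+c}
  B3:   IN={b-b, c+c}   OUT={c+c}
  B4:   IN={c+c}   OUT={}

Merge at B0 (entry node, so the boundary value {} is joined with the incoming edge(s)): IN[B0] = {} ∩ OUT[B3] = {}
Applying B0's transfer function to that IN value gives OUT[B0] (row B0 above).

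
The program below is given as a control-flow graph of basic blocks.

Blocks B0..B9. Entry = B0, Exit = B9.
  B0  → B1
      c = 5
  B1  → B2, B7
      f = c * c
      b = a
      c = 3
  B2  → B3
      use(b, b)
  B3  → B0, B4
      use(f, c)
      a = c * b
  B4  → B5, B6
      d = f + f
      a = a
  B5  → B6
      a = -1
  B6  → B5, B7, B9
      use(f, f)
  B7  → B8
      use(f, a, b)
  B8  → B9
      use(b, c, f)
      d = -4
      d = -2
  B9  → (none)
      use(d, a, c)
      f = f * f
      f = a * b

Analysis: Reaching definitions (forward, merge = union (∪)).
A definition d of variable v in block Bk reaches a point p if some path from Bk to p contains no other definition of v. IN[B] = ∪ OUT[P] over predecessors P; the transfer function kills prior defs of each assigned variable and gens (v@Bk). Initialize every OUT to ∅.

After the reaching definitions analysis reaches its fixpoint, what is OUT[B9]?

Answer: {a@B3, a@B4, a@B5, b@B1, c@B1, d@B4, d@B8, f@B9}

Trace:
Per-block solution:
  B0:  IN={a@B3, b@B1, c@B1, f@B1}  OUT={a@B3, b@B1, c@B0, f@B1}
  B1:  IN={a@B3, b@B1, c@B0, f@B1}  OUT={a@B3, b@B1, c@B1, f@B1}
  B2:  IN={a@B3, b@B1, c@B1, f@B1}  OUT={a@B3, b@B1, c@B1, f@B1}
  B3:  IN={a@B3, b@B1, c@B1, f@B1}  OUT={a@B3, b@B1, c@B1, f@B1}
  B4:  IN={a@B3, b@B1, c@B1, f@B1}  OUT={a@B4, b@B1, c@B1, d@B4, f@B1}
  B5:  IN={a@B4, a@B5, b@B1, c@B1, d@B4, f@B1}  OUT={a@B5, b@B1, c@B1, d@B4, f@B1}
  B6:  IN={a@B4, a@B5, b@B1, c@B1, d@B4, f@B1}  OUT={a@B4, a@B5, b@B1, c@B1, d@B4, f@B1}
  B7:  IN={a@B3, a@B4, a@B5, b@B1, c@B1, d@B4, f@B1}  OUT={a@B3, a@B4, a@B5, b@B1, c@B1, d@B4, f@B1}
  B8:  IN={a@B3, a@B4, a@B5, b@B1, c@B1, d@B4, f@B1}  OUT={a@B3, a@B4, a@B5, b@B1, c@B1, d@B8, f@B1}
  B9:  IN={a@B3, a@B4, a@B5, b@B1, c@B1, d@B4, d@B8, f@B1}  OUT={a@B3, a@B4, a@B5, b@B1, c@B1, d@B4, d@B8, f@B9}

Merge at B9: IN[B9] = OUT[B6] ⊔ OUT[B8] = {a@B3, a@B4, a@B5, b@B1, c@B1, d@B4, d@B8, f@B1}
Applying B9's transfer function to that IN value gives OUT[B9] (row B9 above).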